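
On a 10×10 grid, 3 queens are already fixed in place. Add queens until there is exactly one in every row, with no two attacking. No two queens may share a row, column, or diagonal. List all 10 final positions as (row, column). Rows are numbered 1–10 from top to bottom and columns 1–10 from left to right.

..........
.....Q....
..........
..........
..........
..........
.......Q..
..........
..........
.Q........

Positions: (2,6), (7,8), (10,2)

(1,9) (2,6) (3,3) (4,10) (5,4) (6,1) (7,8) (8,5) (9,7) (10,2)

Row 1: attacked by (2,6)→{5,6,7}; (7,8)→{2,8}; (10,2)→{2}. Safe: 1, 3, 4, 9, 10. Place at column 9.
Row 3: attacked by (1,9)→{7,9}; (2,6)→{5,6,7}; (7,8)→{4,8}; (10,2)→{2,9}. Safe: 1, 3, 10. Place at column 3.
Row 4: attacked by (1,9)→{6,9}; (2,6)→{4,6,8}; (3,3)→{2,3,4}; (7,8)→{5,8}; (10,2)→{2,8}. Safe: 1, 7, 10. Place at column 10.
Row 5: attacked by (1,9)→{5,9}; (2,6)→{3,6,9}; (3,3)→{1,3,5}; (4,10)→{9,10}; (7,8)→{6,8,10}; (10,2)→{2,7}. Safe: 4. Place at column 4.
Row 6: attacked by (1,9)→{4,9}; (2,6)→{2,6,10}; (3,3)→{3,6}; (4,10)→{8,10}; (5,4)→{3,4,5}; (7,8)→{7,8,9}; (10,2)→{2,6}. Safe: 1. Place at column 1.
Row 8: attacked by (1,9)→{2,9}; (2,6)→{6}; (3,3)→{3,8}; (4,10)→{6,10}; (5,4)→{1,4,7}; (6,1)→{1,3}; (7,8)→{7,8,9}; (10,2)→{2,4}. Safe: 5. Place at column 5.
Row 9: attacked by (1,9)→{1,9}; (2,6)→{6}; (3,3)→{3,9}; (4,10)→{5,10}; (5,4)→{4,8}; (6,1)→{1,4}; (7,8)→{6,8,10}; (8,5)→{4,5,6}; (10,2)→{1,2,3}. Safe: 7. Place at column 7.
Columns [9, 6, 3, 10, 4, 1, 8, 5, 7, 2], r−c [-8, -4, 0, -6, 1, 5, -1, 3, 2, 8], r+c [10, 8, 6, 14, 9, 7, 15, 13, 16, 12] are all distinct, so no two queens attack.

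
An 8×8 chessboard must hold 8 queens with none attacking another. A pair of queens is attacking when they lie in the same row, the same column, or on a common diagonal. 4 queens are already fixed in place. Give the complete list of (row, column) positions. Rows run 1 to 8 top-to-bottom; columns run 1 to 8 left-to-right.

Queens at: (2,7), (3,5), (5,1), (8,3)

(1,2) (2,7) (3,5) (4,8) (5,1) (6,4) (7,6) (8,3)

Row 1: attacked by (2,7)→{6,7,8}; (3,5)→{3,5,7}; (5,1)→{1,5}; (8,3)→{3}. Safe: 2, 4. Place at column 2.
Row 4: attacked by (1,2)→{2,5}; (2,7)→{5,7}; (3,5)→{4,5,6}; (5,1)→{1,2}; (8,3)→{3,7}. Safe: 8. Place at column 8.
Row 6: attacked by (1,2)→{2,7}; (2,7)→{3,7}; (3,5)→{2,5,8}; (4,8)→{6,8}; (5,1)→{1,2}; (8,3)→{1,3,5}. Safe: 4. Place at column 4.
Row 7: attacked by (1,2)→{2,8}; (2,7)→{2,7}; (3,5)→{1,5}; (4,8)→{5,8}; (5,1)→{1,3}; (6,4)→{3,4,5}; (8,3)→{2,3,4}. Safe: 6. Place at column 6.
Columns [2, 7, 5, 8, 1, 4, 6, 3], r−c [-1, -5, -2, -4, 4, 2, 1, 5], r+c [3, 9, 8, 12, 6, 10, 13, 11] are all distinct, so no two queens attack.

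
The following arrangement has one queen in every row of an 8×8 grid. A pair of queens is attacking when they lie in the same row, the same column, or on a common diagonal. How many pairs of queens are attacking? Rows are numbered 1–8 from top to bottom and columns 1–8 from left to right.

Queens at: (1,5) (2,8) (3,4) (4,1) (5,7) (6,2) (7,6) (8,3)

0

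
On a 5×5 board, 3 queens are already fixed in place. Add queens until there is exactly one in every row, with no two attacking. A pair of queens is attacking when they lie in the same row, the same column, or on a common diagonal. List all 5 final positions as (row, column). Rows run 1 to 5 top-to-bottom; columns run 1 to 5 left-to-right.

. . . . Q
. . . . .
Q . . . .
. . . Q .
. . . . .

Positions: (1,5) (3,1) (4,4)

(1,5) (2,3) (3,1) (4,4) (5,2)

Row 2: attacked by (1,5)→{4,5}; (3,1)→{1,2}; (4,4)→{2,4}. Safe: 3. Place at column 3.
Row 5: attacked by (1,5)→{1,5}; (2,3)→{3}; (3,1)→{1,3}; (4,4)→{3,4,5}. Safe: 2. Place at column 2.
Columns [5, 3, 1, 4, 2], r−c [-4, -1, 2, 0, 3], r+c [6, 5, 4, 8, 7] are all distinct, so no two queens attack.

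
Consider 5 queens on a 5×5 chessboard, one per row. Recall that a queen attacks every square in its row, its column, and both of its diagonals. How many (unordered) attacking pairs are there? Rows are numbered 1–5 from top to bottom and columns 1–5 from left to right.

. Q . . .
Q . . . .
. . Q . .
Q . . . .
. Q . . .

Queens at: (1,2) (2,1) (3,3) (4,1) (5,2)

4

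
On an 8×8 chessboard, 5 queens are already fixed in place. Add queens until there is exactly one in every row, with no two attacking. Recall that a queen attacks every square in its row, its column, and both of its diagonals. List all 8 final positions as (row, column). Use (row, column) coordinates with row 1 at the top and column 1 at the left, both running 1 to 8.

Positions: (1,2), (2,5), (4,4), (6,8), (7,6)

(1,2) (2,5) (3,7) (4,4) (5,1) (6,8) (7,6) (8,3)

Row 3: attacked by (1,2)→{2,4}; (2,5)→{4,5,6}; (4,4)→{3,4,5}; (6,8)→{5,8}; (7,6)→{2,6}. Safe: 1, 7. Place at column 7.
Row 5: attacked by (1,2)→{2,6}; (2,5)→{2,5,8}; (3,7)→{5,7}; (4,4)→{3,4,5}; (6,8)→{7,8}; (7,6)→{4,6,8}. Safe: 1. Place at column 1.
Row 8: attacked by (1,2)→{2}; (2,5)→{5}; (3,7)→{2,7}; (4,4)→{4,8}; (5,1)→{1,4}; (6,8)→{6,8}; (7,6)→{5,6,7}. Safe: 3. Place at column 3.
Columns [2, 5, 7, 4, 1, 8, 6, 3], r−c [-1, -3, -4, 0, 4, -2, 1, 5], r+c [3, 7, 10, 8, 6, 14, 13, 11] are all distinct, so no two queens attack.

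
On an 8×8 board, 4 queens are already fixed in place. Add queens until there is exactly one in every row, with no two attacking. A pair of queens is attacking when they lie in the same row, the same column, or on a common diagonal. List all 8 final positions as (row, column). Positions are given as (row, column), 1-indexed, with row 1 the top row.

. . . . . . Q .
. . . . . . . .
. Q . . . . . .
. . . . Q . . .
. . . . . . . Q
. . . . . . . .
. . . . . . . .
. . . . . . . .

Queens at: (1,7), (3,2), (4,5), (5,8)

(1,7) (2,4) (3,2) (4,5) (5,8) (6,1) (7,3) (8,6)

Row 2: attacked by (1,7)→{6,7,8}; (3,2)→{1,2,3}; (4,5)→{3,5,7}; (5,8)→{5,8}. Safe: 4. Place at column 4.
Row 6: attacked by (1,7)→{2,7}; (2,4)→{4,8}; (3,2)→{2,5}; (4,5)→{3,5,7}; (5,8)→{7,8}. Safe: 1, 6. Place at column 1.
Row 7: attacked by (1,7)→{1,7}; (2,4)→{4}; (3,2)→{2,6}; (4,5)→{2,5,8}; (5,8)→{6,8}; (6,1)→{1,2}. Safe: 3. Place at column 3.
Row 8: attacked by (1,7)→{7}; (2,4)→{4}; (3,2)→{2,7}; (4,5)→{1,5}; (5,8)→{5,8}; (6,1)→{1,3}; (7,3)→{2,3,4}. Safe: 6. Place at column 6.
Columns [7, 4, 2, 5, 8, 1, 3, 6], r−c [-6, -2, 1, -1, -3, 5, 4, 2], r+c [8, 6, 5, 9, 13, 7, 10, 14] are all distinct, so no two queens attack.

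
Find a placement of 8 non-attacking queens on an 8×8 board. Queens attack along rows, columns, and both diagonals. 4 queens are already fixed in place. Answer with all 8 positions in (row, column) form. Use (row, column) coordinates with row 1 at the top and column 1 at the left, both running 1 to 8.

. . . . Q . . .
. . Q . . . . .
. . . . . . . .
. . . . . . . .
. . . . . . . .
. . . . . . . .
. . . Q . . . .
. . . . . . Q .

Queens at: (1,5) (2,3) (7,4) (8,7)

(1,5) (2,3) (3,1) (4,6) (5,8) (6,2) (7,4) (8,7)

Row 3: attacked by (1,5)→{3,5,7}; (2,3)→{2,3,4}; (7,4)→{4,8}; (8,7)→{2,7}. Safe: 1, 6. Place at column 1.
Row 4: attacked by (1,5)→{2,5,8}; (2,3)→{1,3,5}; (3,1)→{1,2}; (7,4)→{1,4,7}; (8,7)→{3,7}. Safe: 6. Place at column 6.
Row 5: attacked by (1,5)→{1,5}; (2,3)→{3,6}; (3,1)→{1,3}; (4,6)→{5,6,7}; (7,4)→{2,4,6}; (8,7)→{4,7}. Safe: 8. Place at column 8.
Row 6: attacked by (1,5)→{5}; (2,3)→{3,7}; (3,1)→{1,4}; (4,6)→{4,6,8}; (5,8)→{7,8}; (7,4)→{3,4,5}; (8,7)→{5,7}. Safe: 2. Place at column 2.
Columns [5, 3, 1, 6, 8, 2, 4, 7], r−c [-4, -1, 2, -2, -3, 4, 3, 1], r+c [6, 5, 4, 10, 13, 8, 11, 15] are all distinct, so no two queens attack.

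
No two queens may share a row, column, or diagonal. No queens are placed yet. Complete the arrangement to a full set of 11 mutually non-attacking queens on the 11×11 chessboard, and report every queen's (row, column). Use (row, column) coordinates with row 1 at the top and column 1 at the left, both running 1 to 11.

Row 1: Safe: 1, 2, 3, 4, 5, 6, 7, 8, 9, 10, 11. Place at column 2.
Row 2: attacked by (1,2)→{1,2,3}. Safe: 4, 5, 6, 7, 8, 9, 10, 11. Place at column 5.
Row 3: attacked by (1,2)→{2,4}; (2,5)→{4,5,6}. Safe: 1, 3, 7, 8, 9, 10, 11. Place at column 1.
Row 4: attacked by (1,2)→{2,5}; (2,5)→{3,5,7}; (3,1)→{1,2}. Safe: 4, 6, 8, 9, 10, 11. Place at column 8.
Row 5: attacked by (1,2)→{2,6}; (2,5)→{2,5,8}; (3,1)→{1,3}; (4,8)→{7,8,9}. Safe: 4, 10, 11. Place at column 4.
Row 6: attacked by (1,2)→{2,7}; (2,5)→{1,5,9}; (3,1)→{1,4}; (4,8)→{6,8,10}; (5,4)→{3,4,5}. Safe: 11. Place at column 11.
Row 7: attacked by (1,2)→{2,8}; (2,5)→{5,10}; (3,1)→{1,5}; (4,8)→{5,8,11}; (5,4)→{2,4,6}; (6,11)→{10,11}. Safe: 3, 7, 9. Place at column 9.
Row 8: attacked by (1,2)→{2,9}; (2,5)→{5,11}; (3,1)→{1,6}; (4,8)→{4,8}; (5,4)→{1,4,7}; (6,11)→{9,11}; (7,9)→{8,9,10}. Safe: 3. Place at column 3.
Row 9: attacked by (1,2)→{2,10}; (2,5)→{5}; (3,1)→{1,7}; (4,8)→{3,8}; (5,4)→{4,8}; (6,11)→{8,11}; (7,9)→{7,9,11}; (8,3)→{2,3,4}. Safe: 6. Place at column 6.
Row 10: attacked by (1,2)→{2,11}; (2,5)→{5}; (3,1)→{1,8}; (4,8)→{2,8}; (5,4)→{4,9}; (6,11)→{7,11}; (7,9)→{6,9}; (8,3)→{1,3,5}; (9,6)→{5,6,7}. Safe: 10. Place at column 10.
Row 11: attacked by (1,2)→{2}; (2,5)→{5}; (3,1)→{1,9}; (4,8)→{1,8}; (5,4)→{4,10}; (6,11)→{6,11}; (7,9)→{5,9}; (8,3)→{3,6}; (9,6)→{4,6,8}; (10,10)→{9,10,11}. Safe: 7. Place at column 7.
Columns [2, 5, 1, 8, 4, 11, 9, 3, 6, 10, 7], r−c [-1, -3, 2, -4, 1, -5, -2, 5, 3, 0, 4], r+c [3, 7, 4, 12, 9, 17, 16, 11, 15, 20, 18] are all distinct, so no two queens attack.

(1,2) (2,5) (3,1) (4,8) (5,4) (6,11) (7,9) (8,3) (9,6) (10,10) (11,7)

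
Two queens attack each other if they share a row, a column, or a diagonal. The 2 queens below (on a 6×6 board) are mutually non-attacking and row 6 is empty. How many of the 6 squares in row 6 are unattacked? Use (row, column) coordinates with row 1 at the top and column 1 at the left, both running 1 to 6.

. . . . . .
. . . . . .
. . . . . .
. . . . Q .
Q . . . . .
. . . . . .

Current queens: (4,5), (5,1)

2

(4,5) attacks row 6 at column 5 and diagonals 3.
(5,1) attacks row 6 at column 1 and diagonals 2.
Attacked columns: {1, 2, 3, 5}. Safe: {4, 6}.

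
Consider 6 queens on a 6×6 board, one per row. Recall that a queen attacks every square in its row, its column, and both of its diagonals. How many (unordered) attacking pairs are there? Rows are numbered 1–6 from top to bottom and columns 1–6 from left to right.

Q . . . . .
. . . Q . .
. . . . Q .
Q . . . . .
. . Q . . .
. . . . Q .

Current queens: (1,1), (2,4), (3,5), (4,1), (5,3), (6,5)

4

Same column: (1,1)–(4,1) (column 1); (3,5)–(6,5) (column 5).
Same diagonal: (2,4)–(3,5) (|2−3| = |4−5| = 1); (3,5)–(5,3) (|3−5| = |5−3| = 2).
Total attacking pairs: 4.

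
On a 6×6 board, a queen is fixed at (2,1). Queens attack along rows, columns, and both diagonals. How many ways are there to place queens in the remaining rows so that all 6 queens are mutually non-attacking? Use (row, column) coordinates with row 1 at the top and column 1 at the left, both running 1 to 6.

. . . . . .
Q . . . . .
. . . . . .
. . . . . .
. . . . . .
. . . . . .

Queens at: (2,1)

Branch on row 1: col 3 → 0; col 4 → 1; col 5 → 0; col 6 → 0.
Sum: 0 + 1 + 0 + 0 = 1.

1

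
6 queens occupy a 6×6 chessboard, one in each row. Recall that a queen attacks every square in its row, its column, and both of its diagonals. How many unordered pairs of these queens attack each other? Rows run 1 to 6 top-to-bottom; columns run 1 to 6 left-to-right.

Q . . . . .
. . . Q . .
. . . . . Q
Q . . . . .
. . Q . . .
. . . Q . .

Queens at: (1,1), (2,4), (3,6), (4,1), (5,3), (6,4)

3

Same column: (1,1)–(4,1) (column 1); (2,4)–(6,4) (column 4).
Same diagonal: (5,3)–(6,4) (|5−6| = |3−4| = 1).
Total attacking pairs: 3.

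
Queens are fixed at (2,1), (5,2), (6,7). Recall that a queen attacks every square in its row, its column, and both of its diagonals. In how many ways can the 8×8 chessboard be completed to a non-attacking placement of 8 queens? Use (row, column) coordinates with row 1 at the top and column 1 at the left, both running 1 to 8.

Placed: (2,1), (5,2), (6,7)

2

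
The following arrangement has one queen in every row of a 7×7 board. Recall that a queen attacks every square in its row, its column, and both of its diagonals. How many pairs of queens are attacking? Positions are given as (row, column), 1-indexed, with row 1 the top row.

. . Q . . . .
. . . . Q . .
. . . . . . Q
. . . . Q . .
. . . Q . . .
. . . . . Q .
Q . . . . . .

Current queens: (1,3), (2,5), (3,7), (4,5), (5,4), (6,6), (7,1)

2

Same column: (2,5)–(4,5) (column 5).
Same diagonal: (4,5)–(5,4) (|4−5| = |5−4| = 1).
Total attacking pairs: 2.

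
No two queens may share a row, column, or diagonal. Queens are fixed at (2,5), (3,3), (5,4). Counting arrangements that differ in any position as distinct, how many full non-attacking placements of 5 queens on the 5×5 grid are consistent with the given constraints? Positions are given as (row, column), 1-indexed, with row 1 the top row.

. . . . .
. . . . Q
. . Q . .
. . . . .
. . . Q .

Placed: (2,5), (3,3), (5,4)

1

Branch on row 1: col 2 → 1.
Sum: 1 = 1.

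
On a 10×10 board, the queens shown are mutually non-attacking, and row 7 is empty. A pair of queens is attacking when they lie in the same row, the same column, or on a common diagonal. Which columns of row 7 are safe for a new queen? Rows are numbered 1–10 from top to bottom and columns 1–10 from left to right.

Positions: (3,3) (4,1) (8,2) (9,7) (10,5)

(3,3) attacks row 7 at column 3 and diagonals 7.
(4,1) attacks row 7 at column 1 and diagonals 4.
(8,2) attacks row 7 at column 2 and diagonals 1, 3.
(9,7) attacks row 7 at column 7 and diagonals 5, 9.
(10,5) attacks row 7 at column 5 and diagonals 2, 8.
Attacked columns: {1, 2, 3, 4, 5, 7, 8, 9}. Safe: {6, 10}.

columns 6, 10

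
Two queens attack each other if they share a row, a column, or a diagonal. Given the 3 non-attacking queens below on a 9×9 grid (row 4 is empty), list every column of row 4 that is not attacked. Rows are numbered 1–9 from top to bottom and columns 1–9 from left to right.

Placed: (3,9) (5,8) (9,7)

(3,9) attacks row 4 at column 9 and diagonals 8.
(5,8) attacks row 4 at column 8 and diagonals 7, 9.
(9,7) attacks row 4 at column 7 and diagonals 2.
Attacked columns: {2, 7, 8, 9}. Safe: {1, 3, 4, 5, 6}.

columns 1, 3, 4, 5, 6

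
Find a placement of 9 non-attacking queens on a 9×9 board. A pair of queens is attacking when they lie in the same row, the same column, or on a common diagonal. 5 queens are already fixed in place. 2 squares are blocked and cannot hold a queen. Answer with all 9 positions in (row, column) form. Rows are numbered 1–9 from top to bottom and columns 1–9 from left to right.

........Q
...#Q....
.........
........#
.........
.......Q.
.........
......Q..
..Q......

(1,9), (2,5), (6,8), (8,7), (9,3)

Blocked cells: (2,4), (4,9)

(1,9) (2,5) (3,1) (4,4) (5,6) (6,8) (7,2) (8,7) (9,3)

Row 3: attacked by (1,9)→{7,9}; (2,5)→{4,5,6}; (6,8)→{5,8}; (8,7)→{2,7}; (9,3)→{3,9}. Safe: 1. Place at column 1.
Row 4: attacked by (1,9)→{6,9}; (2,5)→{3,5,7}; (3,1)→{1,2}; (6,8)→{6,8}; (8,7)→{3,7}; (9,3)→{3,8}. Blocked: 9. Safe: 4. Place at column 4.
Row 5: attacked by (1,9)→{5,9}; (2,5)→{2,5,8}; (3,1)→{1,3}; (4,4)→{3,4,5}; (6,8)→{7,8,9}; (8,7)→{4,7}; (9,3)→{3,7}. Safe: 6. Place at column 6.
Row 7: attacked by (1,9)→{3,9}; (2,5)→{5}; (3,1)→{1,5}; (4,4)→{1,4,7}; (5,6)→{4,6,8}; (6,8)→{7,8,9}; (8,7)→{6,7,8}; (9,3)→{1,3,5}. Safe: 2. Place at column 2.
Columns [9, 5, 1, 4, 6, 8, 2, 7, 3], r−c [-8, -3, 2, 0, -1, -2, 5, 1, 6], r+c [10, 7, 4, 8, 11, 14, 9, 15, 12] are all distinct, so no two queens attack.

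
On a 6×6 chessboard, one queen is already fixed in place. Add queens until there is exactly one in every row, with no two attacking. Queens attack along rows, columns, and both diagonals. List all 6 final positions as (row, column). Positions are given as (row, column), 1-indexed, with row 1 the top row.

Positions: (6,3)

(1,4) (2,1) (3,5) (4,2) (5,6) (6,3)

Row 1: attacked by (6,3)→{3}. Safe: 1, 2, 4, 5, 6. Place at column 4.
Row 2: attacked by (1,4)→{3,4,5}; (6,3)→{3}. Safe: 1, 2, 6. Place at column 1.
Row 3: attacked by (1,4)→{2,4,6}; (2,1)→{1,2}; (6,3)→{3,6}. Safe: 5. Place at column 5.
Row 4: attacked by (1,4)→{1,4}; (2,1)→{1,3}; (3,5)→{4,5,6}; (6,3)→{1,3,5}. Safe: 2. Place at column 2.
Row 5: attacked by (1,4)→{4}; (2,1)→{1,4}; (3,5)→{3,5}; (4,2)→{1,2,3}; (6,3)→{2,3,4}. Safe: 6. Place at column 6.
Columns [4, 1, 5, 2, 6, 3], r−c [-3, 1, -2, 2, -1, 3], r+c [5, 3, 8, 6, 11, 9] are all distinct, so no two queens attack.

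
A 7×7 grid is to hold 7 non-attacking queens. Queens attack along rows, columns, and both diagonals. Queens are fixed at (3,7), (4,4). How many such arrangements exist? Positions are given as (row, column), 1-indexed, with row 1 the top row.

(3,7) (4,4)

2

Branch on row 1: col 2 → 1; col 3 → 0; col 6 → 1.
Sum: 1 + 0 + 1 = 2.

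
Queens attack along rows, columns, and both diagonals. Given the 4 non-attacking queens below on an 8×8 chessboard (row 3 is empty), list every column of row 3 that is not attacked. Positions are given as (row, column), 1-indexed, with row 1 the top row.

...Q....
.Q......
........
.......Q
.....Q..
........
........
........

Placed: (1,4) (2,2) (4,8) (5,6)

(1,4) attacks row 3 at column 4 and diagonals 2, 6.
(2,2) attacks row 3 at column 2 and diagonals 1, 3.
(4,8) attacks row 3 at column 8 and diagonals 7.
(5,6) attacks row 3 at column 6 and diagonals 4, 8.
Attacked columns: {1, 2, 3, 4, 6, 7, 8}. Safe: {5}.

columns 5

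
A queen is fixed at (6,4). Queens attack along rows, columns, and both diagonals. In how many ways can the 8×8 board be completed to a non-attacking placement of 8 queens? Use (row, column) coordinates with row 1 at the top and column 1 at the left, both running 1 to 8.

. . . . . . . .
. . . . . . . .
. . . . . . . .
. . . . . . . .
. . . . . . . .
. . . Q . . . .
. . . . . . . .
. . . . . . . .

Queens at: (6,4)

12

Branch on row 1: col 1 → 2; col 2 → 2; col 3 → 3; col 5 → 1; col 6 → 2; col 7 → 2; col 8 → 0.
Sum: 2 + 2 + 3 + 1 + 2 + 2 + 0 = 12.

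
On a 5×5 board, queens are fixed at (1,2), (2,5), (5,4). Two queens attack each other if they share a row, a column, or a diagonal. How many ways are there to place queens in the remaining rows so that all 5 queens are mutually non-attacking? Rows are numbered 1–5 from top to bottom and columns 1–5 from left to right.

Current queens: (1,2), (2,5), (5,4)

1

Branch on row 3: col 1 → 0; col 3 → 1.
Sum: 0 + 1 = 1.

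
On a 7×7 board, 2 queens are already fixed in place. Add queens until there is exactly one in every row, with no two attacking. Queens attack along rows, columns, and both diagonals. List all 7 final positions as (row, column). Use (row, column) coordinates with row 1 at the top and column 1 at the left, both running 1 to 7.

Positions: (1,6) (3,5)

Row 2: attacked by (1,6)→{5,6,7}; (3,5)→{4,5,6}. Safe: 1, 2, 3. Place at column 2.
Row 4: attacked by (1,6)→{3,6}; (2,2)→{2,4}; (3,5)→{4,5,6}. Safe: 1, 7. Place at column 1.
Row 5: attacked by (1,6)→{2,6}; (2,2)→{2,5}; (3,5)→{3,5,7}; (4,1)→{1,2}. Safe: 4. Place at column 4.
Row 6: attacked by (1,6)→{1,6}; (2,2)→{2,6}; (3,5)→{2,5}; (4,1)→{1,3}; (5,4)→{3,4,5}. Safe: 7. Place at column 7.
Row 7: attacked by (1,6)→{6}; (2,2)→{2,7}; (3,5)→{1,5}; (4,1)→{1,4}; (5,4)→{2,4,6}; (6,7)→{6,7}. Safe: 3. Place at column 3.
Columns [6, 2, 5, 1, 4, 7, 3], r−c [-5, 0, -2, 3, 1, -1, 4], r+c [7, 4, 8, 5, 9, 13, 10] are all distinct, so no two queens attack.

(1,6) (2,2) (3,5) (4,1) (5,4) (6,7) (7,3)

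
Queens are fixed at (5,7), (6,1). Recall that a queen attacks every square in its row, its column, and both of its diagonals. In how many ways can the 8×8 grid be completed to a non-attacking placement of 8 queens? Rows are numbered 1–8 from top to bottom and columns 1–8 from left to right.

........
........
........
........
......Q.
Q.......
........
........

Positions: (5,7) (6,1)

Branch on row 1: col 2 → 0; col 4 → 2; col 5 → 1; col 8 → 0.
Sum: 0 + 2 + 1 + 0 = 3.

3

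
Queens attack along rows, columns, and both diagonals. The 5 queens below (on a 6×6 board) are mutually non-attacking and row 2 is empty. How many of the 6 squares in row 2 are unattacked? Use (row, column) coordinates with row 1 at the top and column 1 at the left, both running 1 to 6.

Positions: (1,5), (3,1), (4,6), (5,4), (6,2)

1

(1,5) attacks row 2 at column 5 and diagonals 4, 6.
(3,1) attacks row 2 at column 1 and diagonals 2.
(4,6) attacks row 2 at column 6 and diagonals 4.
(5,4) attacks row 2 at column 4 and diagonals 1.
(6,2) attacks row 2 at column 2 and diagonals 6.
Attacked columns: {1, 2, 4, 5, 6}. Safe: {3}.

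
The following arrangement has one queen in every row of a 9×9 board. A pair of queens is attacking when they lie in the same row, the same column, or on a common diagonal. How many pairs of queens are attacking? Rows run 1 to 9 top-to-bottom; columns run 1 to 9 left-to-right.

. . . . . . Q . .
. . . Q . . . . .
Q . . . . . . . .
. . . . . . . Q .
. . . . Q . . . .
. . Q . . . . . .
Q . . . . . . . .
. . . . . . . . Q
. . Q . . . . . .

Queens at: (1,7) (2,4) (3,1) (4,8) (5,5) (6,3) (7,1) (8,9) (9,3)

5

Same column: (3,1)–(7,1) (column 1); (6,3)–(9,3) (column 3).
Same diagonal: (1,7)–(7,1) (|1−7| = |7−1| = 6); (4,8)–(9,3) (|4−9| = |8−3| = 5); (7,1)–(9,3) (|7−9| = |1−3| = 2).
Total attacking pairs: 5.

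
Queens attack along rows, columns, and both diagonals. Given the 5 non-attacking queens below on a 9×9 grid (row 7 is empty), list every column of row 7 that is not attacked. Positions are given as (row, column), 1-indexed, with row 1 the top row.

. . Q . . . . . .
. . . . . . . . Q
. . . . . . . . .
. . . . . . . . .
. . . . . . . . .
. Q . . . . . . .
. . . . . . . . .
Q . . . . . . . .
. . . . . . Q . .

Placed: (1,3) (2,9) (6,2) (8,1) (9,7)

columns 6, 8

(1,3) attacks row 7 at column 3 and diagonals 9.
(2,9) attacks row 7 at column 9 and diagonals 4.
(6,2) attacks row 7 at column 2 and diagonals 1, 3.
(8,1) attacks row 7 at column 1 and diagonals 2.
(9,7) attacks row 7 at column 7 and diagonals 5, 9.
Attacked columns: {1, 2, 3, 4, 5, 7, 9}. Safe: {6, 8}.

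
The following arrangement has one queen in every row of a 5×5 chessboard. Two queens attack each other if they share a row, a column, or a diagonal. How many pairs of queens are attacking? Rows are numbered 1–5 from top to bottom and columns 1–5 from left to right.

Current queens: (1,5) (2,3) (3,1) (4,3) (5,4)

Same column: (2,3)–(4,3) (column 3).
Same diagonal: (4,3)–(5,4) (|4−5| = |3−4| = 1).
Total attacking pairs: 2.

2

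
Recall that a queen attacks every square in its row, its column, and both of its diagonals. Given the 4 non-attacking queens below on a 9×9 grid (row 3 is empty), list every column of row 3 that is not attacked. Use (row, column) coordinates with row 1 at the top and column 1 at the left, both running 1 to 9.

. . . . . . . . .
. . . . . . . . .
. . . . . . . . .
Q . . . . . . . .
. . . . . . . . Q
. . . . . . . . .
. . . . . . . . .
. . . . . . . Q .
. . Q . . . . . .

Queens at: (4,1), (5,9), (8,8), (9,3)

columns 4, 5, 6

(4,1) attacks row 3 at column 1 and diagonals 2.
(5,9) attacks row 3 at column 9 and diagonals 7.
(8,8) attacks row 3 at column 8 and diagonals 3.
(9,3) attacks row 3 at column 3 and diagonals 9.
Attacked columns: {1, 2, 3, 7, 8, 9}. Safe: {4, 5, 6}.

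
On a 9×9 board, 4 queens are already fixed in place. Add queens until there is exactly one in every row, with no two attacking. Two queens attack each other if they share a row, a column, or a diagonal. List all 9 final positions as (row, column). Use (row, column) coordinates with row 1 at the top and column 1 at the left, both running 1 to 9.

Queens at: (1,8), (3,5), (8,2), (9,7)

Row 2: attacked by (1,8)→{7,8,9}; (3,5)→{4,5,6}; (8,2)→{2,8}; (9,7)→{7}. Safe: 1, 3. Place at column 3.
Row 4: attacked by (1,8)→{5,8}; (2,3)→{1,3,5}; (3,5)→{4,5,6}; (8,2)→{2,6}; (9,7)→{2,7}. Safe: 9. Place at column 9.
Row 5: attacked by (1,8)→{4,8}; (2,3)→{3,6}; (3,5)→{3,5,7}; (4,9)→{8,9}; (8,2)→{2,5}; (9,7)→{3,7}. Safe: 1. Place at column 1.
Row 6: attacked by (1,8)→{3,8}; (2,3)→{3,7}; (3,5)→{2,5,8}; (4,9)→{7,9}; (5,1)→{1,2}; (8,2)→{2,4}; (9,7)→{4,7}. Safe: 6. Place at column 6.
Row 7: attacked by (1,8)→{2,8}; (2,3)→{3,8}; (3,5)→{1,5,9}; (4,9)→{6,9}; (5,1)→{1,3}; (6,6)→{5,6,7}; (8,2)→{1,2,3}; (9,7)→{5,7,9}. Safe: 4. Place at column 4.
Columns [8, 3, 5, 9, 1, 6, 4, 2, 7], r−c [-7, -1, -2, -5, 4, 0, 3, 6, 2], r+c [9, 5, 8, 13, 6, 12, 11, 10, 16] are all distinct, so no two queens attack.

(1,8) (2,3) (3,5) (4,9) (5,1) (6,6) (7,4) (8,2) (9,7)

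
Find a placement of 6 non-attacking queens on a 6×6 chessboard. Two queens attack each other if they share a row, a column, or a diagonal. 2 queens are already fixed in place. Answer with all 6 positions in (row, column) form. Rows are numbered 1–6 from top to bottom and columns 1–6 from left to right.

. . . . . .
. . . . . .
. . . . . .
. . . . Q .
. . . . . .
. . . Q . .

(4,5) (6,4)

Row 1: attacked by (4,5)→{2,5}; (6,4)→{4}. Safe: 1, 3, 6. Place at column 3.
Row 2: attacked by (1,3)→{2,3,4}; (4,5)→{3,5}; (6,4)→{4}. Safe: 1, 6. Place at column 6.
Row 3: attacked by (1,3)→{1,3,5}; (2,6)→{5,6}; (4,5)→{4,5,6}; (6,4)→{1,4}. Safe: 2. Place at column 2.
Row 5: attacked by (1,3)→{3}; (2,6)→{3,6}; (3,2)→{2,4}; (4,5)→{4,5,6}; (6,4)→{3,4,5}. Safe: 1. Place at column 1.
Columns [3, 6, 2, 5, 1, 4], r−c [-2, -4, 1, -1, 4, 2], r+c [4, 8, 5, 9, 6, 10] are all distinct, so no two queens attack.

(1,3) (2,6) (3,2) (4,5) (5,1) (6,4)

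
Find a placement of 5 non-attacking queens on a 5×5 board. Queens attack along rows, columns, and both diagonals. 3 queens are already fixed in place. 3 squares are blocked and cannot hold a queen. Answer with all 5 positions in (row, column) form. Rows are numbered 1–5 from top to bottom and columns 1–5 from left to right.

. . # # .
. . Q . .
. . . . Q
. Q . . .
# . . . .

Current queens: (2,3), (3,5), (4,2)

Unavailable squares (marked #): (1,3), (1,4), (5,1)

Row 1: attacked by (2,3)→{2,3,4}; (3,5)→{3,5}; (4,2)→{2,5}. Blocked: 3,4. Safe: 1. Place at column 1.
Row 5: attacked by (1,1)→{1,5}; (2,3)→{3}; (3,5)→{3,5}; (4,2)→{1,2,3}. Blocked: 1. Safe: 4. Place at column 4.
Columns [1, 3, 5, 2, 4], r−c [0, -1, -2, 2, 1], r+c [2, 5, 8, 6, 9] are all distinct, so no two queens attack.

(1,1) (2,3) (3,5) (4,2) (5,4)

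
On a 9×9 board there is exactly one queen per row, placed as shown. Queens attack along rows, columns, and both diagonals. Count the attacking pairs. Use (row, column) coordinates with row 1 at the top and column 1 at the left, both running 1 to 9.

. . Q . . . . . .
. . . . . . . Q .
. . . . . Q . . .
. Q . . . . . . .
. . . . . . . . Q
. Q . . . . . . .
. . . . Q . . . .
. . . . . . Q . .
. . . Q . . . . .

Same column: (4,2)–(6,2) (column 2).
Same diagonal: (4,2)–(7,5) (|4−7| = |2−5| = 3).
Total attacking pairs: 2.

2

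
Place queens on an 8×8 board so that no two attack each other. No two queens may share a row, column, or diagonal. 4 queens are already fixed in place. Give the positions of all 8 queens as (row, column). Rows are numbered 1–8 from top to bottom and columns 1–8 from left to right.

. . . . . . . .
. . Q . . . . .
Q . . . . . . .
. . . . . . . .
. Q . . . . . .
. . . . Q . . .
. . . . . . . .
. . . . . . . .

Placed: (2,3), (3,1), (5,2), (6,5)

Row 1: attacked by (2,3)→{2,3,4}; (3,1)→{1,3}; (5,2)→{2,6}; (6,5)→{5}. Safe: 7, 8. Place at column 8.
Row 4: attacked by (1,8)→{5,8}; (2,3)→{1,3,5}; (3,1)→{1,2}; (5,2)→{1,2,3}; (6,5)→{3,5,7}. Safe: 4, 6. Place at column 6.
Row 7: attacked by (1,8)→{2,8}; (2,3)→{3,8}; (3,1)→{1,5}; (4,6)→{3,6}; (5,2)→{2,4}; (6,5)→{4,5,6}. Safe: 7. Place at column 7.
Row 8: attacked by (1,8)→{1,8}; (2,3)→{3}; (3,1)→{1,6}; (4,6)→{2,6}; (5,2)→{2,5}; (6,5)→{3,5,7}; (7,7)→{6,7,8}. Safe: 4. Place at column 4.
Columns [8, 3, 1, 6, 2, 5, 7, 4], r−c [-7, -1, 2, -2, 3, 1, 0, 4], r+c [9, 5, 4, 10, 7, 11, 14, 12] are all distinct, so no two queens attack.

(1,8) (2,3) (3,1) (4,6) (5,2) (6,5) (7,7) (8,4)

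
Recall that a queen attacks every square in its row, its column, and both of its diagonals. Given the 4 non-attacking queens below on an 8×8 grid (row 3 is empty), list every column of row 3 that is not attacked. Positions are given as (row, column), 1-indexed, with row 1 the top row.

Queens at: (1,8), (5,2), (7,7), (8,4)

columns 1, 5

(1,8) attacks row 3 at column 8 and diagonals 6.
(5,2) attacks row 3 at column 2 and diagonals 4.
(7,7) attacks row 3 at column 7 and diagonals 3.
(8,4) attacks row 3 at column 4.
Attacked columns: {2, 3, 4, 6, 7, 8}. Safe: {1, 5}.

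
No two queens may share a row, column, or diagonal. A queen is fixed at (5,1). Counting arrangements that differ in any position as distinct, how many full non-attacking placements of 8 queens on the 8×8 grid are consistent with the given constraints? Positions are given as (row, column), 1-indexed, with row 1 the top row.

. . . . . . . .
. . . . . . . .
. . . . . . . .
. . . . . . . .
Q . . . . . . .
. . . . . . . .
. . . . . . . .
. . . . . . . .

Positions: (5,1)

18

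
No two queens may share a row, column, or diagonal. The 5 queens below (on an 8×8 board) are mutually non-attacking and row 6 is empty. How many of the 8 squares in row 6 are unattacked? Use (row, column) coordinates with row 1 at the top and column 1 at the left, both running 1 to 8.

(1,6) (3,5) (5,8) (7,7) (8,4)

(1,6) attacks row 6 at column 6 and diagonals 1.
(3,5) attacks row 6 at column 5 and diagonals 2, 8.
(5,8) attacks row 6 at column 8 and diagonals 7.
(7,7) attacks row 6 at column 7 and diagonals 6, 8.
(8,4) attacks row 6 at column 4 and diagonals 2, 6.
Attacked columns: {1, 2, 4, 5, 6, 7, 8}. Safe: {3}.

1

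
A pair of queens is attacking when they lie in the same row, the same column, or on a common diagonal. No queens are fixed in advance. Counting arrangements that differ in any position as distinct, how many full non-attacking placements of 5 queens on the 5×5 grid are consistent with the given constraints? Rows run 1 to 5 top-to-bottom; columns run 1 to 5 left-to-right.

10

Branch on row 1: col 1 → 2; col 2 → 2; col 3 → 2; col 4 → 2; col 5 → 2.
Sum: 2 + 2 + 2 + 2 + 2 = 10.
(This is the classic 5-queens count.)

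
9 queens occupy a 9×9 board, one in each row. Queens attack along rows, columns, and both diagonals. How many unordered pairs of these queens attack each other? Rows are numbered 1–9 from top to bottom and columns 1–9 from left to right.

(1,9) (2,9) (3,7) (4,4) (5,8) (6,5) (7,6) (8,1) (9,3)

Same column: (1,9)–(2,9) (column 9).
Same diagonal: (1,9)–(3,7) (|1−3| = |9−7| = 2); (2,9)–(6,5) (|2−6| = |9−5| = 4); (5,8)–(7,6) (|5−7| = |8−6| = 2); (6,5)–(7,6) (|6−7| = |5−6| = 1).
Total attacking pairs: 5.

5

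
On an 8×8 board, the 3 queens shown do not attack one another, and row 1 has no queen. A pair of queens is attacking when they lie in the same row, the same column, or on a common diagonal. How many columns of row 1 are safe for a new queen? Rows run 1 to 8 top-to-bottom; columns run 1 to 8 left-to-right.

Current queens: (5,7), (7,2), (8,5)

3

(5,7) attacks row 1 at column 7 and diagonals 3.
(7,2) attacks row 1 at column 2 and diagonals 8.
(8,5) attacks row 1 at column 5.
Attacked columns: {2, 3, 5, 7, 8}. Safe: {1, 4, 6}.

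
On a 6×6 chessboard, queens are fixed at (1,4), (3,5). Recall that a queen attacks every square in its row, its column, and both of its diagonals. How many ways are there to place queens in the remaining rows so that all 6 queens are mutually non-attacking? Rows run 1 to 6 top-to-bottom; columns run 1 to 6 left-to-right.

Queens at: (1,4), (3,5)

Branch on row 2: col 1 → 1; col 2 → 0.
Sum: 1 + 0 = 1.

1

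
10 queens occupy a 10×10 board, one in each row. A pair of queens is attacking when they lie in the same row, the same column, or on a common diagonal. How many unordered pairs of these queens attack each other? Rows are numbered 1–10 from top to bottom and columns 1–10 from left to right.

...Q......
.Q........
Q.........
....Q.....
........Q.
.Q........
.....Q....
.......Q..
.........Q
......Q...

Same column: (2,2)–(6,2) (column 2).
Same diagonal: (2,2)–(3,1) (|2−3| = |2−1| = 1); (2,2)–(8,8) (|2−8| = |2−8| = 6); (4,5)–(9,10) (|4−9| = |5−10| = 5).
Total attacking pairs: 4.

4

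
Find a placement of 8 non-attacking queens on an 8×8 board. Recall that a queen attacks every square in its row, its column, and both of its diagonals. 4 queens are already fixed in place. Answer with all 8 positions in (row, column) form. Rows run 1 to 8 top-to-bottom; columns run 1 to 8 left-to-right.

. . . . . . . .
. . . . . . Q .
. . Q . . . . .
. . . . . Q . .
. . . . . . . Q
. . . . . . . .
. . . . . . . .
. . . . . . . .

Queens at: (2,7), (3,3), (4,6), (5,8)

(1,2) (2,7) (3,3) (4,6) (5,8) (6,5) (7,1) (8,4)

Row 1: attacked by (2,7)→{6,7,8}; (3,3)→{1,3,5}; (4,6)→{3,6}; (5,8)→{4,8}. Safe: 2. Place at column 2.
Row 6: attacked by (1,2)→{2,7}; (2,7)→{3,7}; (3,3)→{3,6}; (4,6)→{4,6,8}; (5,8)→{7,8}. Safe: 1, 5. Place at column 5.
Row 7: attacked by (1,2)→{2,8}; (2,7)→{2,7}; (3,3)→{3,7}; (4,6)→{3,6}; (5,8)→{6,8}; (6,5)→{4,5,6}. Safe: 1. Place at column 1.
Row 8: attacked by (1,2)→{2}; (2,7)→{1,7}; (3,3)→{3,8}; (4,6)→{2,6}; (5,8)→{5,8}; (6,5)→{3,5,7}; (7,1)→{1,2}. Safe: 4. Place at column 4.
Columns [2, 7, 3, 6, 8, 5, 1, 4], r−c [-1, -5, 0, -2, -3, 1, 6, 4], r+c [3, 9, 6, 10, 13, 11, 8, 12] are all distinct, so no two queens attack.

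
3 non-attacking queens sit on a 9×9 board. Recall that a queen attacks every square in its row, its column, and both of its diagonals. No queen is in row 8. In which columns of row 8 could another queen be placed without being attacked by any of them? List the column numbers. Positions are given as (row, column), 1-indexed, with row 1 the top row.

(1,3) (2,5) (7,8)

(1,3) attacks row 8 at column 3.
(2,5) attacks row 8 at column 5.
(7,8) attacks row 8 at column 8 and diagonals 7, 9.
Attacked columns: {3, 5, 7, 8, 9}. Safe: {1, 2, 4, 6}.

columns 1, 2, 4, 6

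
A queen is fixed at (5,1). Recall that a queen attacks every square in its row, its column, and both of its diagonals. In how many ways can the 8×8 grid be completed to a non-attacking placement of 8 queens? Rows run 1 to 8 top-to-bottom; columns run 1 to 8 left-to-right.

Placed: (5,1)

18

Branch on row 1: col 2 → 3; col 3 → 4; col 4 → 5; col 6 → 4; col 7 → 1; col 8 → 1.
Sum: 3 + 4 + 5 + 4 + 1 + 1 = 18.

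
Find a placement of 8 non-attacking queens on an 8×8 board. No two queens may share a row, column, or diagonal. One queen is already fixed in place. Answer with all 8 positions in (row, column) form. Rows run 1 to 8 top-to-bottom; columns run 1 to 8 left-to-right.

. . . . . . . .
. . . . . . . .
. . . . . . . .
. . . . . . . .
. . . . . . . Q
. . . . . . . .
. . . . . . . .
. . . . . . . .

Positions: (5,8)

(1,6) (2,1) (3,5) (4,2) (5,8) (6,3) (7,7) (8,4)

Row 1: attacked by (5,8)→{4,8}. Safe: 1, 2, 3, 5, 6, 7. Place at column 6.
Row 2: attacked by (1,6)→{5,6,7}; (5,8)→{5,8}. Safe: 1, 2, 3, 4. Place at column 1.
Row 3: attacked by (1,6)→{4,6,8}; (2,1)→{1,2}; (5,8)→{6,8}. Safe: 3, 5, 7. Place at column 5.
Row 4: attacked by (1,6)→{3,6}; (2,1)→{1,3}; (3,5)→{4,5,6}; (5,8)→{7,8}. Safe: 2. Place at column 2.
Row 6: attacked by (1,6)→{1,6}; (2,1)→{1,5}; (3,5)→{2,5,8}; (4,2)→{2,4}; (5,8)→{7,8}. Safe: 3. Place at column 3.
Row 7: attacked by (1,6)→{6}; (2,1)→{1,6}; (3,5)→{1,5}; (4,2)→{2,5}; (5,8)→{6,8}; (6,3)→{2,3,4}. Safe: 7. Place at column 7.
Row 8: attacked by (1,6)→{6}; (2,1)→{1,7}; (3,5)→{5}; (4,2)→{2,6}; (5,8)→{5,8}; (6,3)→{1,3,5}; (7,7)→{6,7,8}. Safe: 4. Place at column 4.
Columns [6, 1, 5, 2, 8, 3, 7, 4], r−c [-5, 1, -2, 2, -3, 3, 0, 4], r+c [7, 3, 8, 6, 13, 9, 14, 12] are all distinct, so no two queens attack.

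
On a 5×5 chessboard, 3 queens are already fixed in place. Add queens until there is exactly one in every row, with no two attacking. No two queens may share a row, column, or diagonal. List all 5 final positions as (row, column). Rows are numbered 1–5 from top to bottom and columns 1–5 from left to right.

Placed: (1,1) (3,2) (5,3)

Row 2: attacked by (1,1)→{1,2}; (3,2)→{1,2,3}; (5,3)→{3}. Safe: 4, 5. Place at column 4.
Row 4: attacked by (1,1)→{1,4}; (2,4)→{2,4}; (3,2)→{1,2,3}; (5,3)→{2,3,4}. Safe: 5. Place at column 5.
Columns [1, 4, 2, 5, 3], r−c [0, -2, 1, -1, 2], r+c [2, 6, 5, 9, 8] are all distinct, so no two queens attack.

(1,1) (2,4) (3,2) (4,5) (5,3)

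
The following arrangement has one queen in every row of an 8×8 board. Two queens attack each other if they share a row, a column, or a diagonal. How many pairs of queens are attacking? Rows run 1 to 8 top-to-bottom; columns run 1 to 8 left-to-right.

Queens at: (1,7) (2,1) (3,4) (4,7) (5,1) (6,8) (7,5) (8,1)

4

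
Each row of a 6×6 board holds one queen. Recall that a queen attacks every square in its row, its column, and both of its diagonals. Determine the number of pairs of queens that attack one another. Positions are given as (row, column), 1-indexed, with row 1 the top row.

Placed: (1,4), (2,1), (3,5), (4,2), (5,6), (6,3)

All columns are distinct and no two queens satisfy |Δrow| = |Δcol|, so no pair attacks.

0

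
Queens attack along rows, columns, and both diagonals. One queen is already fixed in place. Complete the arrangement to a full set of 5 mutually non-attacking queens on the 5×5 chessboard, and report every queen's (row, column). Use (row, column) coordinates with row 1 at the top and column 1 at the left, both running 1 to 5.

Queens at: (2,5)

(1,2) (2,5) (3,3) (4,1) (5,4)

Row 1: attacked by (2,5)→{4,5}. Safe: 1, 2, 3. Place at column 2.
Row 3: attacked by (1,2)→{2,4}; (2,5)→{4,5}. Safe: 1, 3. Place at column 3.
Row 4: attacked by (1,2)→{2,5}; (2,5)→{3,5}; (3,3)→{2,3,4}. Safe: 1. Place at column 1.
Row 5: attacked by (1,2)→{2}; (2,5)→{2,5}; (3,3)→{1,3,5}; (4,1)→{1,2}. Safe: 4. Place at column 4.
Columns [2, 5, 3, 1, 4], r−c [-1, -3, 0, 3, 1], r+c [3, 7, 6, 5, 9] are all distinct, so no two queens attack.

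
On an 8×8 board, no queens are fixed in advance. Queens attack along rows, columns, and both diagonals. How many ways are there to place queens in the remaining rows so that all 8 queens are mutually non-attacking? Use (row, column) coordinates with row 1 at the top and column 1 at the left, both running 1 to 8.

92

Branch on row 1: col 1 → 4; col 2 → 8; col 3 → 16; col 4 → 18; col 5 → 18; col 6 → 16; col 7 → 8; col 8 → 4.
Sum: 4 + 8 + 16 + 18 + 18 + 16 + 8 + 4 = 92.
(This is the classic 8-queens count.)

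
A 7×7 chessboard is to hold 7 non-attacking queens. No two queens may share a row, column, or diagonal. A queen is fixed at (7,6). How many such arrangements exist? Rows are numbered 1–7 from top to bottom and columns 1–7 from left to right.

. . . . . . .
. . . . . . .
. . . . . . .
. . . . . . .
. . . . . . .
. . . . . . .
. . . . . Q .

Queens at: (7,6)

Branch on row 1: col 1 → 1; col 2 → 4; col 3 → 1; col 4 → 1; col 5 → 0; col 7 → 0.
Sum: 1 + 4 + 1 + 1 + 0 + 0 = 7.

7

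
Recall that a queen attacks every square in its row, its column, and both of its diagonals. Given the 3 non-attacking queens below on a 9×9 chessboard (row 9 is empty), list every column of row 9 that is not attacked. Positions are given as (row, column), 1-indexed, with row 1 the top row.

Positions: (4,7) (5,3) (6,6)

columns 1, 4, 5, 8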